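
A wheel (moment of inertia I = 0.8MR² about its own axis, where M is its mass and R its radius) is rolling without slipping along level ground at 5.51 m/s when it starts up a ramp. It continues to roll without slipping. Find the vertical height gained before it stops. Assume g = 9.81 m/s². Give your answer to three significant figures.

h ≈ 2.79 m

The moment of inertia is 0.8MR², giving k ≡ I/(MR²) = 0.8.
The rolling condition ω = v/R makes the rotational term ½I(v/R)² = ½kMv², so KE_total = ½(1+k)Mv² = (9/10)Mv².
All of this converts to potential energy at the highest point: (9/10)Mv₀² = Mgh.
Thus h = (1+k)v₀²/(2g) = 1.8 × 5.51² / (2 × 9.81) ≈ 2.79 m.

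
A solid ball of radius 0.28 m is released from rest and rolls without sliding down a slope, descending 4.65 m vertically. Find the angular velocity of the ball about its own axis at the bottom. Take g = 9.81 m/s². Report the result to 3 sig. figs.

For this body I = (2/5)MR², i.e. k = I/(MR²) = 0.4.
Rolling without slipping gives ω = v/R, so the total kinetic energy is ½Mv² + ½Iω² = ½(1+k)Mv² = (7/10)Mv².
Energy conservation Mgh = ½(1+k)Mv² gives v = √(2gh/(1+k)) = √(2 × 9.81 × 4.65 / 1.4) = 8.073 m/s.
The angular speed follows from ω = v/R = 8.073/0.28 ≈ 28.8 rad/s.

ω ≈ 28.8 rad/s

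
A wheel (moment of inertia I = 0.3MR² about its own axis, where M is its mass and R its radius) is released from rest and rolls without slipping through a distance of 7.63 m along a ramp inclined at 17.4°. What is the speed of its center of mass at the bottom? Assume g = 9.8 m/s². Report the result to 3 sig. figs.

v ≈ 5.87 m/s

Here I = 0.3MR², so the shape factor k = I/(MR²) = 0.3.
The rolling condition ω = v/R makes the rotational term ½I(v/R)² = ½kMv², so KE_total = ½(1+k)Mv² = (13/20)Mv².
The vertical drop is h = L sinθ = 7.63 × sin17.4° = 2.282 m.
Energy conservation: Mgh = (13/20)Mv², so v = √(2gh/(1+k)) = √(2 × 9.8 × 2.282 / 1.3) ≈ 5.87 m/s.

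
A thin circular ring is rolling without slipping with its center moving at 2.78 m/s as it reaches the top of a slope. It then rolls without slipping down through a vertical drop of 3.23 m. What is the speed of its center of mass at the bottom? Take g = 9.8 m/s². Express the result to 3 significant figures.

v ≈ 6.28 m/s

For this body I = MR², i.e. k = I/(MR²) = 1.
The rolling condition ω = v/R makes the rotational term ½I(v/R)² = ½kMv², so KE_total = ½(1+k)Mv² = Mv².
Conserving energy between top and bottom: Mv² = Mv₀² + Mgh, hence v² = v₀² + 2gh/(1+k).
v = √(2.78² + 2×9.8×3.23/2) = √39.38 ≈ 6.28 m/s.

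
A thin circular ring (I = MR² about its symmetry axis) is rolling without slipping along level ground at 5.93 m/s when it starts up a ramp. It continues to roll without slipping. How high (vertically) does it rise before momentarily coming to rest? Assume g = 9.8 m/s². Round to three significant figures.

h ≈ 3.59 m

The moment of inertia is MR², giving k ≡ I/(MR²) = 1.
The rolling condition ω = v/R makes the rotational term ½I(v/R)² = ½kMv², so KE_total = ½(1+k)Mv² = Mv².
At the top the kinetic energy is zero, so Mv₀² = Mgh.
Thus h = (1+k)v₀²/(2g) = 2 × 5.93² / (2 × 9.8) ≈ 3.59 m.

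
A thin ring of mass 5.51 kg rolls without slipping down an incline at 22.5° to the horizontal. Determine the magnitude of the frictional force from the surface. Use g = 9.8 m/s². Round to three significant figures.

f ≈ 10.3 N

With I = MR², the ratio k = I/(MR²) is 1.
Newton's second law down the slope: Mg sinθ − f = Ma. The torque equation fR = Iα (with α = a/R) gives f = kMa.
Combining, a = g sinθ/(1+k) and f = kMa = kMg sinθ/(1+k).
f = 1 × 5.51 × 9.8 × sin22.5° / 2 ≈ 10.3 N.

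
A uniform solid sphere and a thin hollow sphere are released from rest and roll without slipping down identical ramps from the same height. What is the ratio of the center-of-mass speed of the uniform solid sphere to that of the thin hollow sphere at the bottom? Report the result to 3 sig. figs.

v_ratio ≈ 1.09

Each satisfies Mgh = ½(1+k)Mv² with k = I/(MR²), so v ∝ 1/√(1+k).
For the uniform solid sphere k = 0.4; for the thin hollow sphere k = 2/3.
v₁/v₂ = √((1+k₂)/(1+k₁)) = √(1.667/1.4) ≈ 1.09.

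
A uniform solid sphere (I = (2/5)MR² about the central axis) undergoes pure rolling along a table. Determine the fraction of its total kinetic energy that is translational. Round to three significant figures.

fraction ≈ 0.714

Here I = (2/5)MR², so the shape factor k = I/(MR²) = 0.4.
Since ω = v/R, the translational part is ½Mv² and the rotational part is ½I(v/R)² = ½kMv²; the total is ½(1+k)Mv².
The translational fraction is therefore 1/(1+k) = 1/1.4 ≈ 0.714.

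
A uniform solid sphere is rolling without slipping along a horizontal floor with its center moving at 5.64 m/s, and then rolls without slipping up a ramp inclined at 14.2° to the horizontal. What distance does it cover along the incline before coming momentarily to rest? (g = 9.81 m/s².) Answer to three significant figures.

Here I = (2/5)MR², so the shape factor k = I/(MR²) = 0.4.
The rolling condition ω = v/R makes the rotational term ½I(v/R)² = ½kMv², so KE_total = ½(1+k)Mv² = (7/10)Mv².
Setting this equal to Mgh gives the vertical rise h = (1+k)v₀²/(2g) = 1.4×5.64²/(2×9.81) = 2.27 m.
The distance along the slope is d = h/sinθ = 2.27/sin14.2° ≈ 9.25 m.

d ≈ 9.25 m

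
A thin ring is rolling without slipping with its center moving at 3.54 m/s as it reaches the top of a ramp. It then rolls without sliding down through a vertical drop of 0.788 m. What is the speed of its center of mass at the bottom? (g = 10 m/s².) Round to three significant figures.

For this body I = MR², i.e. k = I/(MR²) = 1.
Pure rolling means v = ωR; then KE = ½Mv² + ½I(v/R)² = ½(1+k)Mv² = Mv².
Energy conservation: Mv₀² + Mgh = Mv², so v² = v₀² + 2gh/(1+k).
v = √(3.54² + 2×10×0.788/2) = √20.41 ≈ 4.52 m/s.

v ≈ 4.52 m/s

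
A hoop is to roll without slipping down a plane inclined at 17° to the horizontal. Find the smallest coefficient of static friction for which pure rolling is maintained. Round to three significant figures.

μ_min ≈ 0.153

With I = MR², the ratio k = I/(MR²) is 1.
Along the incline Mg sinθ − f = Ma, and torque about the center fR = Iα = kMR²(a/R) gives f = kMa.
These give a = g sinθ/(1+k) and the required friction f = kMg sinθ/(1+k).
The normal force is N = Mg cosθ, so μ_min = f/N = k tanθ/(1+k).
μ_min = 1 × tan17° / 2 ≈ 0.153.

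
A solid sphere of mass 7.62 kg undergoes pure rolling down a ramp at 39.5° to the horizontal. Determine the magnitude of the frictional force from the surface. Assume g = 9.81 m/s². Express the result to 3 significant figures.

f ≈ 13.6 N

With I = (2/5)MR², the ratio k = I/(MR²) is 0.4.
Along the incline Mg sinθ − f = Ma, and torque about the center fR = Iα = kMR²(a/R) gives f = kMa.
Combining, a = g sinθ/(1+k) and f = kMa = kMg sinθ/(1+k).
f = 0.4 × 7.62 × 9.81 × sin39.5° / 1.4 ≈ 13.6 N.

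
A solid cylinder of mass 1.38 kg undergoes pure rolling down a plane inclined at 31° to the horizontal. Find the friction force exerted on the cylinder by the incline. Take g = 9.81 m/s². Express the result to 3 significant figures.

f ≈ 2.32 N

With I = (1/2)MR², the ratio k = I/(MR²) is 0.5.
Along the incline Mg sinθ − f = Ma, and torque about the center fR = Iα = kMR²(a/R) gives f = kMa.
Combining, a = g sinθ/(1+k) and f = kMa = kMg sinθ/(1+k).
f = 0.5 × 1.38 × 9.81 × sin31° / 1.5 ≈ 2.32 N.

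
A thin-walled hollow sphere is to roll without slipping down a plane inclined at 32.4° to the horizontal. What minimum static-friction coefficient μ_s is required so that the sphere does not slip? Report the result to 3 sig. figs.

For this body I = (2/3)MR², i.e. k = I/(MR²) = 2/3.
Along the incline Mg sinθ − f = Ma, and torque about the center fR = Iα = kMR²(a/R) gives f = kMa.
These give a = g sinθ/(1+k) and the required friction f = kMg sinθ/(1+k).
With N = Mg cosθ, the no-slip condition f ≤ μN gives μ_min = f/N = k tanθ/(1+k).
μ_min = (2/3) × tan32.4° / 1.667 ≈ 0.254.

μ_min ≈ 0.254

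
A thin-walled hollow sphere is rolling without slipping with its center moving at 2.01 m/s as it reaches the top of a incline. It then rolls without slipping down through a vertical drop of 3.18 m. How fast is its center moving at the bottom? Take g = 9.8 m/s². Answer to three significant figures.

v ≈ 6.44 m/s

For this body I = (2/3)MR², i.e. k = I/(MR²) = 2/3.
Since it rolls without slipping, ω = v/R and KE = ½Mv² + ½Iω² = ½(1+k)Mv² = (5/6)Mv².
Conserving energy between top and bottom: (5/6)Mv² = (5/6)Mv₀² + Mgh, hence v² = v₀² + 2gh/(1+k).
v = √(2.01² + 2×9.8×3.18/1.667) = √41.44 ≈ 6.44 m/s.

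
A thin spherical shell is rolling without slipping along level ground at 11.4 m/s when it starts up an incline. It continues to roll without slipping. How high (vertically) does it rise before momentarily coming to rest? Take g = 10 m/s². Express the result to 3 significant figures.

h ≈ 10.8 m

For this body I = (2/3)MR², i.e. k = I/(MR²) = 2/3.
Since it rolls without slipping, ω = v/R and KE = ½Mv² + ½Iω² = ½(1+k)Mv² = (5/6)Mv².
At the top the kinetic energy is zero, so (5/6)Mv₀² = Mgh.
Thus h = (1+k)v₀²/(2g) = 1.667 × 11.4² / (2 × 10) ≈ 10.8 m.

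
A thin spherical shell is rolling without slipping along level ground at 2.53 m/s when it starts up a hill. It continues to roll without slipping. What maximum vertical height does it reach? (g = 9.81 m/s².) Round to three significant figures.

h ≈ 0.544 m

For this body I = (2/3)MR², i.e. k = I/(MR²) = 2/3.
Pure rolling means v = ωR; then KE = ½Mv² + ½I(v/R)² = ½(1+k)Mv² = (5/6)Mv².
All of this converts to potential energy at the highest point: (5/6)Mv₀² = Mgh.
Thus h = (1+k)v₀²/(2g) = 1.667 × 2.53² / (2 × 9.81) ≈ 0.544 m.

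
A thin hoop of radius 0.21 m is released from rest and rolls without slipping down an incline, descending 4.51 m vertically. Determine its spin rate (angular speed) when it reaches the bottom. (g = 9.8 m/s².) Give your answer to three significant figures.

ω ≈ 31.7 rad/s

The moment of inertia is MR², giving k ≡ I/(MR²) = 1.
Since it rolls without slipping, ω = v/R and KE = ½Mv² + ½Iω² = ½(1+k)Mv² = Mv².
Energy conservation Mgh = ½(1+k)Mv² gives v = √(2gh/(1+k)) = √(2 × 9.8 × 4.51 / 2) = 6.648 m/s.
The angular speed follows from ω = v/R = 6.648/0.21 ≈ 31.7 rad/s.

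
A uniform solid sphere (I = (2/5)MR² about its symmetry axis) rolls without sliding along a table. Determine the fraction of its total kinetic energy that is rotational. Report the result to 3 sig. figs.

Here I = (2/5)MR², so the shape factor k = I/(MR²) = 0.4.
Since ω = v/R, the translational part is ½Mv² and the rotational part is ½I(v/R)² = ½kMv²; the total is ½(1+k)Mv².
The rotational fraction is therefore k/(1+k) = 0.4/1.4 ≈ 0.286.

fraction ≈ 0.286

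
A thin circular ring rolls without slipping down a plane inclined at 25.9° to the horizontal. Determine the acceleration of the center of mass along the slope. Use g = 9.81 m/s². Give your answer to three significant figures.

Here I = MR², so the shape factor k = I/(MR²) = 1.
Along the incline Mg sinθ − f = Ma, and torque about the center fR = Iα = kMR²(a/R) gives f = kMa.
Eliminating f: Mg sinθ = (1+k)Ma, so a = g sinθ/(1+k) = 9.81 × sin25.9° / 2 ≈ 2.14 m/s².

a ≈ 2.14 m/s²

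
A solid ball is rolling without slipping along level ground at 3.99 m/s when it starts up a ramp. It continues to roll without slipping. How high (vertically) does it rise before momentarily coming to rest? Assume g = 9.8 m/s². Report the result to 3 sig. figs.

With I = (2/5)MR², the ratio k = I/(MR²) is 0.4.
Rolling without slipping gives ω = v/R, so the total kinetic energy is ½Mv² + ½Iω² = ½(1+k)Mv² = (7/10)Mv².
At the top the kinetic energy is zero, so (7/10)Mv₀² = Mgh.
Thus h = (1+k)v₀²/(2g) = 1.4 × 3.99² / (2 × 9.8) ≈ 1.14 m.

h ≈ 1.14 m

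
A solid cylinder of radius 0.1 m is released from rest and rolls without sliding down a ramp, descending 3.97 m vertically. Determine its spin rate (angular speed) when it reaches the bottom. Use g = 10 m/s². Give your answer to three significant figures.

The moment of inertia is (1/2)MR², giving k ≡ I/(MR²) = 0.5.
Rolling without slipping gives ω = v/R, so the total kinetic energy is ½Mv² + ½Iω² = ½(1+k)Mv² = (3/4)Mv².
Energy conservation Mgh = ½(1+k)Mv² gives v = √(2gh/(1+k)) = √(2 × 10 × 3.97 / 1.5) = 7.276 m/s.
The angular speed follows from ω = v/R = 7.276/0.1 ≈ 72.8 rad/s.

ω ≈ 72.8 rad/s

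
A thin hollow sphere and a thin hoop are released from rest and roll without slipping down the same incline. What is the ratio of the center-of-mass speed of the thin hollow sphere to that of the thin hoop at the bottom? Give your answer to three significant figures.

Each satisfies Mgh = ½(1+k)Mv² with k = I/(MR²), so v ∝ 1/√(1+k).
For the thin hollow sphere k = 2/3; for the thin hoop k = 1.
v₁/v₂ = √((1+k₂)/(1+k₁)) = √(2/1.667) ≈ 1.10.

v_ratio ≈ 1.10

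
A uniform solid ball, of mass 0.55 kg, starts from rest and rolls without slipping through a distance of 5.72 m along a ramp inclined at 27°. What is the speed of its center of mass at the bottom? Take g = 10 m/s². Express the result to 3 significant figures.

The moment of inertia is (2/5)MR², giving k ≡ I/(MR²) = 0.4.
Rolling without slipping gives ω = v/R, so the total kinetic energy is ½Mv² + ½Iω² = ½(1+k)Mv² = (7/10)Mv².
The vertical drop is h = L sinθ = 5.72 × sin27° = 2.597 m.
Energy conservation: Mgh = (7/10)Mv², so v = √(2gh/(1+k)) = √(2 × 10 × 2.597 / 1.4) ≈ 6.09 m/s.

v ≈ 6.09 m/s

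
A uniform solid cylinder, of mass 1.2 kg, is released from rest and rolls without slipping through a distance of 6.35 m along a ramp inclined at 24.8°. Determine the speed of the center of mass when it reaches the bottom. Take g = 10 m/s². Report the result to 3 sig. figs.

v ≈ 5.96 m/s

With I = (1/2)MR², the ratio k = I/(MR²) is 0.5.
The rolling condition ω = v/R makes the rotational term ½I(v/R)² = ½kMv², so KE_total = ½(1+k)Mv² = (3/4)Mv².
The vertical drop is h = L sinθ = 6.35 × sin24.8° = 2.664 m.
Setting Mgh = (3/4)Mv² gives v = √(2gh/(1+k)) = √(2·10·2.664/1.5) ≈ 5.96 m/s.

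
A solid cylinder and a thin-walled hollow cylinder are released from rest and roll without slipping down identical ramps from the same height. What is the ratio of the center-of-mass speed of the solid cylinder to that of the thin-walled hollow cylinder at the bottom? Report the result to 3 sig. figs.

v_ratio ≈ 1.15

Each satisfies Mgh = ½(1+k)Mv² with k = I/(MR²), so v ∝ 1/√(1+k).
For the solid cylinder k = 0.5; for the thin-walled hollow cylinder k = 1.
v₁/v₂ = √((1+k₂)/(1+k₁)) = √(2/1.5) ≈ 1.15.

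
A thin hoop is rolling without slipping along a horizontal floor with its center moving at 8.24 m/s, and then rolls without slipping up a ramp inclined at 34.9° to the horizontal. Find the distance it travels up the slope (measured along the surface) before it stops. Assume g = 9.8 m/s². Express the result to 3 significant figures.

Here I = MR², so the shape factor k = I/(MR²) = 1.
The rolling condition ω = v/R makes the rotational term ½I(v/R)² = ½kMv², so KE_total = ½(1+k)Mv² = Mv².
Setting this equal to Mgh gives the vertical rise h = (1+k)v₀²/(2g) = 2×8.24²/(2×9.8) = 6.928 m.
The distance along the slope is d = h/sinθ = 6.928/sin34.9° ≈ 12.1 m.

d ≈ 12.1 m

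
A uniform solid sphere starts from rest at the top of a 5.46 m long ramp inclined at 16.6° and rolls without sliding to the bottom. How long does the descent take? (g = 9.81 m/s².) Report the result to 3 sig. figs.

t ≈ 2.34 s

Here I = (2/5)MR², so the shape factor k = I/(MR²) = 0.4.
Along the incline Mg sinθ − f = Ma, and torque about the center fR = Iα = kMR²(a/R) gives f = kMa.
Hence a = g sinθ/(1+k) = 9.81×sin16.6°/1.4 = 2.002 m/s².
Starting from rest, L = ½at², so t = √(2L/a) = √(2×5.46/2.002) ≈ 2.34 s.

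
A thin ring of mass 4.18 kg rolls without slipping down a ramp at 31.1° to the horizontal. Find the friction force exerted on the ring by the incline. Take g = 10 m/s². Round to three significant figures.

The moment of inertia is MR², giving k ≡ I/(MR²) = 1.
Translational: Mg sinθ − f = Ma. Rotational about the CM: fR = Iα = kMRa, so f = kMa.
Combining, a = g sinθ/(1+k) and f = kMa = kMg sinθ/(1+k).
f = 1 × 4.18 × 10 × sin31.1° / 2 ≈ 10.8 N.

f ≈ 10.8 N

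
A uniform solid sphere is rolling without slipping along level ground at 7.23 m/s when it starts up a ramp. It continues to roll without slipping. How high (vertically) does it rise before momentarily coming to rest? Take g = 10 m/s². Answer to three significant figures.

h ≈ 3.66 m

The moment of inertia is (2/5)MR², giving k ≡ I/(MR²) = 0.4.
The rolling condition ω = v/R makes the rotational term ½I(v/R)² = ½kMv², so KE_total = ½(1+k)Mv² = (7/10)Mv².
At the top the kinetic energy is zero, so (7/10)Mv₀² = Mgh.
Thus h = (1+k)v₀²/(2g) = 1.4 × 7.23² / (2 × 10) ≈ 3.66 m.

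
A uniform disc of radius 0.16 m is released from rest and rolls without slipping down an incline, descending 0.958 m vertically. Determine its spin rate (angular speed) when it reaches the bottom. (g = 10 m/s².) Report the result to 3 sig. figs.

The moment of inertia is (1/2)MR², giving k ≡ I/(MR²) = 0.5.
Rolling without slipping gives ω = v/R, so the total kinetic energy is ½Mv² + ½Iω² = ½(1+k)Mv² = (3/4)Mv².
Energy conservation Mgh = ½(1+k)Mv² gives v = √(2gh/(1+k)) = √(2 × 10 × 0.958 / 1.5) = 3.574 m/s.
The angular speed follows from ω = v/R = 3.574/0.16 ≈ 22.3 rad/s.

ω ≈ 22.3 rad/s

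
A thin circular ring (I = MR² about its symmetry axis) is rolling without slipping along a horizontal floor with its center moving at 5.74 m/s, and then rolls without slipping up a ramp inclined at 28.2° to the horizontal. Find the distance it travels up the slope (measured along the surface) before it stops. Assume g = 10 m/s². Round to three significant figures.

The moment of inertia is MR², giving k ≡ I/(MR²) = 1.
Pure rolling means v = ωR; then KE = ½Mv² + ½I(v/R)² = ½(1+k)Mv² = Mv².
Setting this equal to Mgh gives the vertical rise h = (1+k)v₀²/(2g) = 2×5.74²/(2×10) = 3.295 m.
The distance along the slope is d = h/sinθ = 3.295/sin28.2° ≈ 6.97 m.

d ≈ 6.97 m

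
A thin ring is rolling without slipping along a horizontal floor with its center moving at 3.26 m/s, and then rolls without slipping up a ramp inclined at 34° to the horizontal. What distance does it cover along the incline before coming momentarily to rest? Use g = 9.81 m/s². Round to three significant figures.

d ≈ 1.94 m

For this body I = MR², i.e. k = I/(MR²) = 1.
Rolling without slipping gives ω = v/R, so the total kinetic energy is ½Mv² + ½Iω² = ½(1+k)Mv² = Mv².
Setting this equal to Mgh gives the vertical rise h = (1+k)v₀²/(2g) = 2×3.26²/(2×9.81) = 1.083 m.
Along the incline, d = h/sinθ = 1.083/sin34° ≈ 1.94 m.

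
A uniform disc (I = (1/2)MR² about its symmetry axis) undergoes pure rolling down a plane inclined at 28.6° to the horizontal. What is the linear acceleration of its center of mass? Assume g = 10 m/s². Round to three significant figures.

The moment of inertia is (1/2)MR², giving k ≡ I/(MR²) = 0.5.
Translational: Mg sinθ − f = Ma. Rotational about the CM: fR = Iα = kMRa, so f = kMa.
Eliminating f: Mg sinθ = (1+k)Ma, so a = g sinθ/(1+k) = 10 × sin28.6° / 1.5 ≈ 3.19 m/s².

a ≈ 3.19 m/s²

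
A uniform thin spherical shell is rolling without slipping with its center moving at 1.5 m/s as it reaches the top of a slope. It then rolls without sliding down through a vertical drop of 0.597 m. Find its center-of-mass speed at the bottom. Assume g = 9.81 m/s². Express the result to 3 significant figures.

v ≈ 3.05 m/s

The moment of inertia is (2/3)MR², giving k ≡ I/(MR²) = 2/3.
The rolling condition ω = v/R makes the rotational term ½I(v/R)² = ½kMv², so KE_total = ½(1+k)Mv² = (5/6)Mv².
Energy conservation: (5/6)Mv₀² + Mgh = (5/6)Mv², so v² = v₀² + 2gh/(1+k).
v = √(1.5² + 2×9.81×0.597/1.667) = √9.278 ≈ 3.05 m/s.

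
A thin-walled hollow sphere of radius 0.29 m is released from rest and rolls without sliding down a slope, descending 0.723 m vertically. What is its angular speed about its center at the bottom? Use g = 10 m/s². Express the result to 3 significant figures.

Here I = (2/3)MR², so the shape factor k = I/(MR²) = 2/3.
Pure rolling means v = ωR; then KE = ½Mv² + ½I(v/R)² = ½(1+k)Mv² = (5/6)Mv².
Energy conservation Mgh = ½(1+k)Mv² gives v = √(2gh/(1+k)) = √(2 × 10 × 0.723 / 1.667) = 2.946 m/s.
Then ω = v/R = 2.946 / 0.29 ≈ 10.2 rad/s.

ω ≈ 10.2 rad/s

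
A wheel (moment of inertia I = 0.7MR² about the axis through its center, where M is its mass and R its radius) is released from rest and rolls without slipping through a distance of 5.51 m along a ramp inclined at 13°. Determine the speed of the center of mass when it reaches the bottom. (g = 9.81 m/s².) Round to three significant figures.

v ≈ 3.78 m/s

For this body I = 0.7MR², i.e. k = I/(MR²) = 0.7.
Since it rolls without slipping, ω = v/R and KE = ½Mv² + ½Iω² = ½(1+k)Mv² = (17/20)Mv².
The vertical drop is h = L sinθ = 5.51 × sin13° = 1.239 m.
Setting Mgh = (17/20)Mv² gives v = √(2gh/(1+k)) = √(2·9.81·1.239/1.7) ≈ 3.78 m/s.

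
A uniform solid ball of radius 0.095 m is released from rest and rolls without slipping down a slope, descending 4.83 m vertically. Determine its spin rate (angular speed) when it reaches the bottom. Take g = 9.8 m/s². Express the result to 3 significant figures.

Here I = (2/5)MR², so the shape factor k = I/(MR²) = 0.4.
Since it rolls without slipping, ω = v/R and KE = ½Mv² + ½Iω² = ½(1+k)Mv² = (7/10)Mv².
Energy conservation Mgh = ½(1+k)Mv² gives v = √(2gh/(1+k)) = √(2 × 9.8 × 4.83 / 1.4) = 8.223 m/s.
Then ω = v/R = 8.223 / 0.095 ≈ 86.6 rad/s.

ω ≈ 86.6 rad/s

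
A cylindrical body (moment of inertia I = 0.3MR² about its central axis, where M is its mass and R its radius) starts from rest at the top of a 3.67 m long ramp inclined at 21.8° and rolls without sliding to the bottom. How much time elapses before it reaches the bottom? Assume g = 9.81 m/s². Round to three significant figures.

t ≈ 1.62 s

The moment of inertia is 0.3MR², giving k ≡ I/(MR²) = 0.3.
Along the incline Mg sinθ − f = Ma, and torque about the center fR = Iα = kMR²(a/R) gives f = kMa.
Hence a = g sinθ/(1+k) = 9.81×sin21.8°/1.3 = 2.802 m/s².
Starting from rest, L = ½at², so t = √(2L/a) = √(2×3.67/2.802) ≈ 1.62 s.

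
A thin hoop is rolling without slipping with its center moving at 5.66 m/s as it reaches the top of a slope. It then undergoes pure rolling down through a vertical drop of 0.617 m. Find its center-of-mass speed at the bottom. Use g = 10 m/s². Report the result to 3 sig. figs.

Here I = MR², so the shape factor k = I/(MR²) = 1.
Rolling without slipping gives ω = v/R, so the total kinetic energy is ½Mv² + ½Iω² = ½(1+k)Mv² = Mv².
Energy conservation: Mv₀² + Mgh = Mv², so v² = v₀² + 2gh/(1+k).
v = √(5.66² + 2×10×0.617/2) = √38.21 ≈ 6.18 m/s.

v ≈ 6.18 m/s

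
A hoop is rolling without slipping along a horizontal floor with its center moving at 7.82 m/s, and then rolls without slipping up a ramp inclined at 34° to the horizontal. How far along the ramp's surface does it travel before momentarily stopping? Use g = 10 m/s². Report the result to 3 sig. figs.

The moment of inertia is MR², giving k ≡ I/(MR²) = 1.
Rolling without slipping gives ω = v/R, so the total kinetic energy is ½Mv² + ½Iω² = ½(1+k)Mv² = Mv².
Setting this equal to Mgh gives the vertical rise h = (1+k)v₀²/(2g) = 2×7.82²/(2×10) = 6.115 m.
Along the incline, d = h/sinθ = 6.115/sin34° ≈ 10.9 m.

d ≈ 10.9 m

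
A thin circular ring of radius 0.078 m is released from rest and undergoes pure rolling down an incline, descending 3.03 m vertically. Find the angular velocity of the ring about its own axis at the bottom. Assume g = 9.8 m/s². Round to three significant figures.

ω ≈ 69.9 rad/s

The moment of inertia is MR², giving k ≡ I/(MR²) = 1.
Since it rolls without slipping, ω = v/R and KE = ½Mv² + ½Iω² = ½(1+k)Mv² = Mv².
Energy conservation Mgh = ½(1+k)Mv² gives v = √(2gh/(1+k)) = √(2 × 9.8 × 3.03 / 2) = 5.449 m/s.
Then ω = v/R = 5.449 / 0.078 ≈ 69.9 rad/s.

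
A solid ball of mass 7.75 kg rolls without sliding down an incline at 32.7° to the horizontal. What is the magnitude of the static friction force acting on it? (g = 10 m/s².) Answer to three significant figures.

f ≈ 12.0 N

With I = (2/5)MR², the ratio k = I/(MR²) is 0.4.
Along the incline Mg sinθ − f = Ma, and torque about the center fR = Iα = kMR²(a/R) gives f = kMa.
Combining, a = g sinθ/(1+k) and f = kMa = kMg sinθ/(1+k).
f = 0.4 × 7.75 × 10 × sin32.7° / 1.4 ≈ 12.0 N.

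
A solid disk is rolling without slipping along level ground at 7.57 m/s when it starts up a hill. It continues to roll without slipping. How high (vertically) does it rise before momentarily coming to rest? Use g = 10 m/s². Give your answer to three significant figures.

h ≈ 4.30 m

For this body I = (1/2)MR², i.e. k = I/(MR²) = 0.5.
Pure rolling means v = ωR; then KE = ½Mv² + ½I(v/R)² = ½(1+k)Mv² = (3/4)Mv².
At the top the kinetic energy is zero, so (3/4)Mv₀² = Mgh.
Thus h = (1+k)v₀²/(2g) = 1.5 × 7.57² / (2 × 10) ≈ 4.30 m.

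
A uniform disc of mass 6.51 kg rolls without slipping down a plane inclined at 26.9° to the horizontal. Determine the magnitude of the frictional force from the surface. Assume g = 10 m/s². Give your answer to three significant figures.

f ≈ 9.82 N

Here I = (1/2)MR², so the shape factor k = I/(MR²) = 0.5.
Along the incline Mg sinθ − f = Ma, and torque about the center fR = Iα = kMR²(a/R) gives f = kMa.
Combining, a = g sinθ/(1+k) and f = kMa = kMg sinθ/(1+k).
f = 0.5 × 6.51 × 10 × sin26.9° / 1.5 ≈ 9.82 N.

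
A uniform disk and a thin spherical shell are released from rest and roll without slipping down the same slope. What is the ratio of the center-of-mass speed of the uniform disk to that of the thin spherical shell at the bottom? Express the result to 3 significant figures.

Each satisfies Mgh = ½(1+k)Mv² with k = I/(MR²), so v ∝ 1/√(1+k).
For the uniform disk k = 0.5; for the thin spherical shell k = 2/3.
v₁/v₂ = √((1+k₂)/(1+k₁)) = √(1.667/1.5) ≈ 1.05.

v_ratio ≈ 1.05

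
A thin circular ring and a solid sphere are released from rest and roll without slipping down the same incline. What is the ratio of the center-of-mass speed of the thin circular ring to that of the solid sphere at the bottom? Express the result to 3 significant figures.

Each satisfies Mgh = ½(1+k)Mv² with k = I/(MR²), so v ∝ 1/√(1+k).
For the thin circular ring k = 1; for the solid sphere k = 0.4.
v₁/v₂ = √((1+k₂)/(1+k₁)) = √(1.4/2) ≈ 0.837.

v_ratio ≈ 0.837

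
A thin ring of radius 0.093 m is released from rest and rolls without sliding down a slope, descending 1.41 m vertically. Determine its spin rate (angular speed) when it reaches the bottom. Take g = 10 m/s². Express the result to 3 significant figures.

ω ≈ 40.4 rad/s

The moment of inertia is MR², giving k ≡ I/(MR²) = 1.
Since it rolls without slipping, ω = v/R and KE = ½Mv² + ½Iω² = ½(1+k)Mv² = Mv².
Energy conservation Mgh = ½(1+k)Mv² gives v = √(2gh/(1+k)) = √(2 × 10 × 1.41 / 2) = 3.755 m/s.
Then ω = v/R = 3.755 / 0.093 ≈ 40.4 rad/s.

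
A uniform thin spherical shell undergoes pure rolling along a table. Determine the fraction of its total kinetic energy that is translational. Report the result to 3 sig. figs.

fraction ≈ 0.600

The moment of inertia is (2/3)MR², giving k ≡ I/(MR²) = 2/3.
With ω = v/R, KE_trans = ½Mv² and KE_rot = ½Iω² = ½kMv², so KE_total = ½(1+k)Mv².
The translational fraction is therefore 1/(1+k) = 1/1.667 ≈ 0.600.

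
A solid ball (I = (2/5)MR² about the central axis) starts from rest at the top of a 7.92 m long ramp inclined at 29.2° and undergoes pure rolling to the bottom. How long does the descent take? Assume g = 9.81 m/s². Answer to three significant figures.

t ≈ 2.15 s

With I = (2/5)MR², the ratio k = I/(MR²) is 0.4.
Translational: Mg sinθ − f = Ma. Rotational about the CM: fR = Iα = kMRa, so f = kMa.
Hence a = g sinθ/(1+k) = 9.81×sin29.2°/1.4 = 3.419 m/s².
Starting from rest, L = ½at², so t = √(2L/a) = √(2×7.92/3.419) ≈ 2.15 s.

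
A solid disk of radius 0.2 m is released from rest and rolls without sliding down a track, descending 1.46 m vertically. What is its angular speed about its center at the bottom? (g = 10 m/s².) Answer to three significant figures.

ω ≈ 22.1 rad/s

For this body I = (1/2)MR², i.e. k = I/(MR²) = 0.5.
Rolling without slipping gives ω = v/R, so the total kinetic energy is ½Mv² + ½Iω² = ½(1+k)Mv² = (3/4)Mv².
Energy conservation Mgh = ½(1+k)Mv² gives v = √(2gh/(1+k)) = √(2 × 10 × 1.46 / 1.5) = 4.412 m/s.
The angular speed follows from ω = v/R = 4.412/0.2 ≈ 22.1 rad/s.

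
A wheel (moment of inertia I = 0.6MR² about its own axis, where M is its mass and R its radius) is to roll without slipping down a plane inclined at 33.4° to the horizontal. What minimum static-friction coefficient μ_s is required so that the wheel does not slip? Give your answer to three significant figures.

For this body I = 0.6MR², i.e. k = I/(MR²) = 0.6.
Along the incline Mg sinθ − f = Ma, and torque about the center fR = Iα = kMR²(a/R) gives f = kMa.
These give a = g sinθ/(1+k) and the required friction f = kMg sinθ/(1+k).
With N = Mg cosθ, the no-slip condition f ≤ μN gives μ_min = f/N = k tanθ/(1+k).
μ_min = 0.6 × tan33.4° / 1.6 ≈ 0.247.

μ_min ≈ 0.247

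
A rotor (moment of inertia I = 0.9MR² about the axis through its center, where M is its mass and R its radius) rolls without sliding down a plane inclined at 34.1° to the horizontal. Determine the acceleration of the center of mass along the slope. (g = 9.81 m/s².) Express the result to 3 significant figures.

a ≈ 2.89 m/s²

With I = 0.9MR², the ratio k = I/(MR²) is 0.9.
Along the incline Mg sinθ − f = Ma, and torque about the center fR = Iα = kMR²(a/R) gives f = kMa.
Eliminating f: Mg sinθ = (1+k)Ma, so a = g sinθ/(1+k) = 9.81 × sin34.1° / 1.9 ≈ 2.89 m/s².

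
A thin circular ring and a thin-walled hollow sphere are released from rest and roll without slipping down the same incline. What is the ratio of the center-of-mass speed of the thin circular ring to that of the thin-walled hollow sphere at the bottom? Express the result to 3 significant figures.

Each satisfies Mgh = ½(1+k)Mv² with k = I/(MR²), so v ∝ 1/√(1+k).
For the thin circular ring k = 1; for the thin-walled hollow sphere k = 2/3.
v₁/v₂ = √((1+k₂)/(1+k₁)) = √(1.667/2) ≈ 0.913.

v_ratio ≈ 0.913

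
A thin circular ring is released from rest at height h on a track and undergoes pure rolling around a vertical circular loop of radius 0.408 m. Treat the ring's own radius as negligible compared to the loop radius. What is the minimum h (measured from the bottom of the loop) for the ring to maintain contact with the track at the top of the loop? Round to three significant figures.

With I = MR², the ratio k = I/(MR²) is 1.
At the top, contact is just lost when gravity alone supplies the centripetal force: Mg = Mv_top²/r, i.e. v_top² = gr.
With ω = v/R, the kinetic energy at speed v is ½(1+k)Mv² = Mv².
Energy conservation from release (height h) to the top (height 2r): Mgh = Mg(2r) + M·gr.
Thus h_min = 2r + (1+k)r/2 = r(2 + 2/2) = 0.408 × 3 ≈ 1.22 m.

h_min ≈ 1.22 m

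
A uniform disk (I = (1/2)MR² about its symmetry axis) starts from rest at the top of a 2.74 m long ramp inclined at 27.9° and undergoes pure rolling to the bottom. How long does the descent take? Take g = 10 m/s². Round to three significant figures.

t ≈ 1.33 s

Here I = (1/2)MR², so the shape factor k = I/(MR²) = 0.5.
Translational: Mg sinθ − f = Ma. Rotational about the CM: fR = Iα = kMRa, so f = kMa.
Hence a = g sinθ/(1+k) = 10×sin27.9°/1.5 = 3.12 m/s².
With constant a from rest, t = √(2L/a) = √(2·2.74/3.12) ≈ 1.33 s.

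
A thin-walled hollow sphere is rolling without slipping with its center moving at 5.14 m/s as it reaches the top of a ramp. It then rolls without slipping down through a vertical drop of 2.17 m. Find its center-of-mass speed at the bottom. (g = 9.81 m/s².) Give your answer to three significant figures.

v ≈ 7.21 m/s

Here I = (2/3)MR², so the shape factor k = I/(MR²) = 2/3.
Since it rolls without slipping, ω = v/R and KE = ½Mv² + ½Iω² = ½(1+k)Mv² = (5/6)Mv².
Conserving energy between top and bottom: (5/6)Mv² = (5/6)Mv₀² + Mgh, hence v² = v₀² + 2gh/(1+k).
v = √(5.14² + 2×9.81×2.17/1.667) = √51.96 ≈ 7.21 m/s.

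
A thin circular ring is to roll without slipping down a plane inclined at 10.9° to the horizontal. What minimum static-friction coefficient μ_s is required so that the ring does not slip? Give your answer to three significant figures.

μ_min ≈ 0.0963

With I = MR², the ratio k = I/(MR²) is 1.
Translational: Mg sinθ − f = Ma. Rotational about the CM: fR = Iα = kMRa, so f = kMa.
These give a = g sinθ/(1+k) and the required friction f = kMg sinθ/(1+k).
With N = Mg cosθ, the no-slip condition f ≤ μN gives μ_min = f/N = k tanθ/(1+k).
μ_min = 1 × tan10.9° / 2 ≈ 0.0963.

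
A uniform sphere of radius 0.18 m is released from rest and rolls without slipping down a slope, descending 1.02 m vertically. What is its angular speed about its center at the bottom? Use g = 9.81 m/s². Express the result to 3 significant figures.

The moment of inertia is (2/5)MR², giving k ≡ I/(MR²) = 0.4.
The rolling condition ω = v/R makes the rotational term ½I(v/R)² = ½kMv², so KE_total = ½(1+k)Mv² = (7/10)Mv².
Energy conservation Mgh = ½(1+k)Mv² gives v = √(2gh/(1+k)) = √(2 × 9.81 × 1.02 / 1.4) = 3.781 m/s.
The angular speed follows from ω = v/R = 3.781/0.18 ≈ 21.0 rad/s.

ω ≈ 21.0 rad/s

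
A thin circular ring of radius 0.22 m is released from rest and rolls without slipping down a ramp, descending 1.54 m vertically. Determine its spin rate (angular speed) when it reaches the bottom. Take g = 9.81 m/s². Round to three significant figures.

With I = MR², the ratio k = I/(MR²) is 1.
Since it rolls without slipping, ω = v/R and KE = ½Mv² + ½Iω² = ½(1+k)Mv² = Mv².
Energy conservation Mgh = ½(1+k)Mv² gives v = √(2gh/(1+k)) = √(2 × 9.81 × 1.54 / 2) = 3.887 m/s.
Then ω = v/R = 3.887 / 0.22 ≈ 17.7 rad/s.

ω ≈ 17.7 rad/s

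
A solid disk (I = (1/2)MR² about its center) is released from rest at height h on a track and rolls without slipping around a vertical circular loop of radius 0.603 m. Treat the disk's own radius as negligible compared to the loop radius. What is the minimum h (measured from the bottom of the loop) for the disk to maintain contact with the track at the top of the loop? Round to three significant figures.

Here I = (1/2)MR², so the shape factor k = I/(MR²) = 0.5.
At the top of the loop, the minimum-contact condition is Mg = Mv_top²/r, so v_top² = gr.
With ω = v/R, the kinetic energy at speed v is ½(1+k)Mv² = (3/4)Mv².
Energy conservation from release (height h) to the top (height 2r): Mgh = Mg(2r) + (3/4)M·gr.
Thus h_min = 2r + (1+k)r/2 = r(2 + 1.5/2) = 0.603 × 2.75 ≈ 1.66 m.

h_min ≈ 1.66 m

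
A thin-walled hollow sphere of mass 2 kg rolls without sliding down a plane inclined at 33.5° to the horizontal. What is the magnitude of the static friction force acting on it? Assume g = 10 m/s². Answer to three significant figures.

Here I = (2/3)MR², so the shape factor k = I/(MR²) = 2/3.
Translational: Mg sinθ − f = Ma. Rotational about the CM: fR = Iα = kMRa, so f = kMa.
Combining, a = g sinθ/(1+k) and f = kMa = kMg sinθ/(1+k).
f = (2/3) × 2 × 10 × sin33.5° / 1.667 ≈ 4.42 N.

f ≈ 4.42 N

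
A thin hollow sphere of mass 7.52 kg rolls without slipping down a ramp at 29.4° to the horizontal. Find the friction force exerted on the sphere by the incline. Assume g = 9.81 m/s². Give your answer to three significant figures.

f ≈ 14.5 N

The moment of inertia is (2/3)MR², giving k ≡ I/(MR²) = 2/3.
Along the incline Mg sinθ − f = Ma, and torque about the center fR = Iα = kMR²(a/R) gives f = kMa.
Combining, a = g sinθ/(1+k) and f = kMa = kMg sinθ/(1+k).
f = (2/3) × 7.52 × 9.81 × sin29.4° / 1.667 ≈ 14.5 N.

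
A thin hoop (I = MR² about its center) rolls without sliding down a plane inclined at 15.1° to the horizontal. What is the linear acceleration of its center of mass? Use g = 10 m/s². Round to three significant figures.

Here I = MR², so the shape factor k = I/(MR²) = 1.
Translational: Mg sinθ − f = Ma. Rotational about the CM: fR = Iα = kMRa, so f = kMa.
Eliminating f: Mg sinθ = (1+k)Ma, so a = g sinθ/(1+k) = 10 × sin15.1° / 2 ≈ 1.30 m/s².

a ≈ 1.30 m/s²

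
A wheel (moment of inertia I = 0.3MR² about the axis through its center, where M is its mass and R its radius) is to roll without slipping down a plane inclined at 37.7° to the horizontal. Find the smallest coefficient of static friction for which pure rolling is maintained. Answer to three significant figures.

Here I = 0.3MR², so the shape factor k = I/(MR²) = 0.3.
Newton's second law down the slope: Mg sinθ − f = Ma. The torque equation fR = Iα (with α = a/R) gives f = kMa.
These give a = g sinθ/(1+k) and the required friction f = kMg sinθ/(1+k).
With N = Mg cosθ, the no-slip condition f ≤ μN gives μ_min = f/N = k tanθ/(1+k).
μ_min = 0.3 × tan37.7° / 1.3 ≈ 0.178.

μ_min ≈ 0.178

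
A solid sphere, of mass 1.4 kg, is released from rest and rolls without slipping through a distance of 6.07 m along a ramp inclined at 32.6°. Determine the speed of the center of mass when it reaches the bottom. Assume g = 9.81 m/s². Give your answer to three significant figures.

v ≈ 6.77 m/s

For this body I = (2/5)MR², i.e. k = I/(MR²) = 0.4.
Pure rolling means v = ωR; then KE = ½Mv² + ½I(v/R)² = ½(1+k)Mv² = (7/10)Mv².
The vertical drop is h = L sinθ = 6.07 × sin32.6° = 3.27 m.
Energy conservation: Mgh = (7/10)Mv², so v = √(2gh/(1+k)) = √(2 × 9.81 × 3.27 / 1.4) ≈ 6.77 m/s.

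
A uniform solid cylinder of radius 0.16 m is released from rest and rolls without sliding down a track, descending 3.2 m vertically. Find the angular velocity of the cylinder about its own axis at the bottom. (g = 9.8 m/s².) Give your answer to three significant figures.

With I = (1/2)MR², the ratio k = I/(MR²) is 0.5.
Since it rolls without slipping, ω = v/R and KE = ½Mv² + ½Iω² = ½(1+k)Mv² = (3/4)Mv².
Energy conservation Mgh = ½(1+k)Mv² gives v = √(2gh/(1+k)) = √(2 × 9.8 × 3.2 / 1.5) = 6.466 m/s.
The angular speed follows from ω = v/R = 6.466/0.16 ≈ 40.4 rad/s.

ω ≈ 40.4 rad/s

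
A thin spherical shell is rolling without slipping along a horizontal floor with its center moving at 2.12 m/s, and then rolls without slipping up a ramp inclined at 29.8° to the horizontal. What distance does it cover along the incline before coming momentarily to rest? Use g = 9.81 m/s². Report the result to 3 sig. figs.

With I = (2/3)MR², the ratio k = I/(MR²) is 2/3.
Rolling without slipping gives ω = v/R, so the total kinetic energy is ½Mv² + ½Iω² = ½(1+k)Mv² = (5/6)Mv².
Setting this equal to Mgh gives the vertical rise h = (1+k)v₀²/(2g) = 1.667×2.12²/(2×9.81) = 0.3818 m.
Along the incline, d = h/sinθ = 0.3818/sin29.8° ≈ 0.768 m.

d ≈ 0.768 m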